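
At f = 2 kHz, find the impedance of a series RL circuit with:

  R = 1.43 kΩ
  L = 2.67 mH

Step 1 — Angular frequency: ω = 2π·f = 2π·2000 = 1.257e+04 rad/s.
Step 2 — Component impedances:
  R: Z = R = 1430 Ω
  L: Z = jωL = j·1.257e+04·0.00267 = 0 + j33.55 Ω
Step 3 — Series combination: Z_total = R + L = 1430 + j33.55 Ω = 1430∠1.3° Ω.

Z = 1430 + j33.55 Ω = 1430∠1.3° Ω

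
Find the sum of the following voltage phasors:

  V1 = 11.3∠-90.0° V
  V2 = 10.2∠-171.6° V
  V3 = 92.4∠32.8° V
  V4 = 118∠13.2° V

Step 1 — Convert each phasor to rectangular form:
  V1 = 11.3·(cos(-90.0°) + j·sin(-90.0°)) = 0 - j11.3 V
  V2 = 10.2·(cos(-171.6°) + j·sin(-171.6°)) = -10.09 - j1.49 V
  V3 = 92.4·(cos(32.8°) + j·sin(32.8°)) = 77.67 + j50.05 V
  V4 = 118·(cos(13.2°) + j·sin(13.2°)) = 114.9 + j26.95 V
Step 2 — Sum components: V_total = 182.5 + j64.21 V.
Step 3 — Convert to polar: |V_total| = 193.4 V, ∠V_total = 19.4°.

V_total = 193.4∠19.4° V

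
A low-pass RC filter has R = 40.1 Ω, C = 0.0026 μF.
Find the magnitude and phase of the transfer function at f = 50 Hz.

Step 1 — Angular frequency: ω = 2π·50 = 314.2 rad/s.
Step 2 — Transfer function: H(jω) = 1/(1 + jωRC).
Step 3 — Denominator: 1 + jωRC = 1 + j·314.2·40.1·2.6e-09 = 1 + j3.275e-05.
Step 4 — H = 1 - j3.275e-05.
Step 5 — Magnitude: |H| = 1 (-0.0 dB); phase: φ = -0.0°.

|H| = 1 (-0.0 dB), φ = -0.0°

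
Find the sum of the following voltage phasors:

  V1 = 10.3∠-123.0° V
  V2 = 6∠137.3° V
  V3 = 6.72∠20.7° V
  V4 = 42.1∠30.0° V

Step 1 — Convert each phasor to rectangular form:
  V1 = 10.3·(cos(-123.0°) + j·sin(-123.0°)) = -5.61 - j8.638 V
  V2 = 6·(cos(137.3°) + j·sin(137.3°)) = -4.409 + j4.069 V
  V3 = 6.72·(cos(20.7°) + j·sin(20.7°)) = 6.286 + j2.375 V
  V4 = 42.1·(cos(30.0°) + j·sin(30.0°)) = 36.46 + j21.05 V
Step 2 — Sum components: V_total = 32.73 + j18.86 V.
Step 3 — Convert to polar: |V_total| = 37.77 V, ∠V_total = 29.9°.

V_total = 37.77∠29.9° V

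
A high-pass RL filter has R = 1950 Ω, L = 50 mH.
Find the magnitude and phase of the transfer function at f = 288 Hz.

Step 1 — Angular frequency: ω = 2π·288 = 1810 rad/s.
Step 2 — Transfer function: H(jω) = jωL/(R + jωL).
Step 3 — Numerator jωL = j·90.48; denominator R + jωL = 1950 + j90.48.
Step 4 — H = 0.002148 + j0.0463.
Step 5 — Magnitude: |H| = 0.04635 (-26.7 dB); phase: φ = 87.3°.

|H| = 0.04635 (-26.7 dB), φ = 87.3°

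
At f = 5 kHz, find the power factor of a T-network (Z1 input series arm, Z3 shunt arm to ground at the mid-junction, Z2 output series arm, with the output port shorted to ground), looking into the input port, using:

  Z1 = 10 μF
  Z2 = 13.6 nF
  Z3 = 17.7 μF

Step 1 — Angular frequency: ω = 2π·f = 2π·5000 = 3.142e+04 rad/s.
Step 2 — Component impedances:
  Z1: Z = 1/(jωC) = -j/(ω·C) = 0 - j3.183 Ω
  Z2: Z = 1/(jωC) = -j/(ω·C) = 0 - j2341 Ω
  Z3: Z = 1/(jωC) = -j/(ω·C) = 0 - j1.798 Ω
Step 3 — With the output port shorted to ground, the output series arm Z2 runs from the junction to ground; the shunt arm Z3 also runs from the junction to ground. They appear in parallel: Z3 || Z2 = 0 - j1.797 Ω.
Step 4 — Series with input arm Z1: Z_in = Z1 + (Z3 || Z2) = 0 - j4.98 Ω = 4.98∠-90.0° Ω.
Step 5 — Power factor: PF = cos(φ) = Re(Z)/|Z| = 0/4.98 = 0.
Step 6 — Type: Im(Z) = -4.98 ⇒ leading (phase φ = -90.0°).

PF = 0 (leading, φ = -90.0°)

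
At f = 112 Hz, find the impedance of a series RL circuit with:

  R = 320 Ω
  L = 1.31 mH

Step 1 — Angular frequency: ω = 2π·f = 2π·112 = 703.7 rad/s.
Step 2 — Component impedances:
  R: Z = R = 320 Ω
  L: Z = jωL = j·703.7·0.00131 = 0 + j0.9219 Ω
Step 3 — Series combination: Z_total = R + L = 320 + j0.9219 Ω = 320∠0.2° Ω.

Z = 320 + j0.9219 Ω = 320∠0.2° Ω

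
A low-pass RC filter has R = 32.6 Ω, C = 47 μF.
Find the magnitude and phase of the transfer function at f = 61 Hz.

Step 1 — Angular frequency: ω = 2π·61 = 383.3 rad/s.
Step 2 — Transfer function: H(jω) = 1/(1 + jωRC).
Step 3 — Denominator: 1 + jωRC = 1 + j·383.3·32.6·4.7e-05 = 1 + j0.5873.
Step 4 — H = 0.7436 - j0.4367.
Step 5 — Magnitude: |H| = 0.8623 (-1.3 dB); phase: φ = -30.4°.

|H| = 0.8623 (-1.3 dB), φ = -30.4°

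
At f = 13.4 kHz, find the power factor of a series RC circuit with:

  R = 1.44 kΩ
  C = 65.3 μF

Step 1 — Angular frequency: ω = 2π·f = 2π·1.34e+04 = 8.419e+04 rad/s.
Step 2 — Component impedances:
  R: Z = R = 1440 Ω
  C: Z = 1/(jωC) = -j/(ω·C) = 0 - j0.1819 Ω
Step 3 — Series combination: Z_total = R + C = 1440 - j0.1819 Ω = 1440∠-0.0° Ω.
Step 4 — Power factor: PF = cos(φ) = Re(Z)/|Z| = 1440/1440 = 1.
Step 5 — Type: Im(Z) = -0.1819 ⇒ leading (phase φ = -0.0°).

PF = 1 (leading, φ = -0.0°)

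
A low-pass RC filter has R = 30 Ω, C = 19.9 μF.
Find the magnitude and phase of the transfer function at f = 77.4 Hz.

Step 1 — Angular frequency: ω = 2π·77.4 = 486.3 rad/s.
Step 2 — Transfer function: H(jω) = 1/(1 + jωRC).
Step 3 — Denominator: 1 + jωRC = 1 + j·486.3·30·1.99e-05 = 1 + j0.2903.
Step 4 — H = 0.9223 - j0.2678.
Step 5 — Magnitude: |H| = 0.9603 (-0.4 dB); phase: φ = -16.2°.

|H| = 0.9603 (-0.4 dB), φ = -16.2°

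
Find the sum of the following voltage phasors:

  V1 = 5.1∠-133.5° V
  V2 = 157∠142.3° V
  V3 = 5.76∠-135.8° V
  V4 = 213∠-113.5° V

Step 1 — Convert each phasor to rectangular form:
  V1 = 5.1·(cos(-133.5°) + j·sin(-133.5°)) = -3.511 - j3.699 V
  V2 = 157·(cos(142.3°) + j·sin(142.3°)) = -124.2 + j96.01 V
  V3 = 5.76·(cos(-135.8°) + j·sin(-135.8°)) = -4.129 - j4.016 V
  V4 = 213·(cos(-113.5°) + j·sin(-113.5°)) = -84.93 - j195.3 V
Step 2 — Sum components: V_total = -216.8 - j107 V.
Step 3 — Convert to polar: |V_total| = 241.8 V, ∠V_total = -153.7°.

V_total = 241.8∠-153.7° V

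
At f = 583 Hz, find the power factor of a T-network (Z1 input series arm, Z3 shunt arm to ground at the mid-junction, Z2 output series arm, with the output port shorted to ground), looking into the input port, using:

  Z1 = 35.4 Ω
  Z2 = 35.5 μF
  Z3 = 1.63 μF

Step 1 — Angular frequency: ω = 2π·f = 2π·583 = 3663 rad/s.
Step 2 — Component impedances:
  Z1: Z = R = 35.4 Ω
  Z2: Z = 1/(jωC) = -j/(ω·C) = 0 - j7.69 Ω
  Z3: Z = 1/(jωC) = -j/(ω·C) = 0 - j167.5 Ω
Step 3 — With the output port shorted to ground, the output series arm Z2 runs from the junction to ground; the shunt arm Z3 also runs from the junction to ground. They appear in parallel: Z3 || Z2 = 0 - j7.352 Ω.
Step 4 — Series with input arm Z1: Z_in = Z1 + (Z3 || Z2) = 35.4 - j7.352 Ω = 36.16∠-11.7° Ω.
Step 5 — Power factor: PF = cos(φ) = Re(Z)/|Z| = 35.4/36.155 = 0.9791.
Step 6 — Type: Im(Z) = -7.352 ⇒ leading (phase φ = -11.7°).

PF = 0.9791 (leading, φ = -11.7°)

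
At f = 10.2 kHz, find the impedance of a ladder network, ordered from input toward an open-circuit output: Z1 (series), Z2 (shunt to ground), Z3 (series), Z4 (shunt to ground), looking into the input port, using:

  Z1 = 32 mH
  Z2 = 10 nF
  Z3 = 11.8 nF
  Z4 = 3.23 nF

Step 1 — Angular frequency: ω = 2π·f = 2π·1.02e+04 = 6.409e+04 rad/s.
Step 2 — Component impedances:
  Z1: Z = jωL = j·6.409e+04·0.032 = 0 + j2051 Ω
  Z2: Z = 1/(jωC) = -j/(ω·C) = 0 - j1560 Ω
  Z3: Z = 1/(jωC) = -j/(ω·C) = 0 - j1322 Ω
  Z4: Z = 1/(jωC) = -j/(ω·C) = 0 - j4831 Ω
Step 3 — Ladder network (open output): work backward from the far end, alternating series and parallel combinations. Z_in = 0 + j806.1 Ω = 806.1∠90.0° Ω.

Z = 0 + j806.1 Ω = 806.1∠90.0° Ω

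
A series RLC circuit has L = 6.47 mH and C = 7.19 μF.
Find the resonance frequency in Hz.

Step 1 — Resonance condition Im(Z)=0 gives ω₀ = 1/√(LC).
Step 2 — ω₀ = 1/√(0.00647·7.19e-06) = 4636 rad/s.
Step 3 — f₀ = ω₀/(2π) = 737.9 Hz.

f₀ = 737.9 Hz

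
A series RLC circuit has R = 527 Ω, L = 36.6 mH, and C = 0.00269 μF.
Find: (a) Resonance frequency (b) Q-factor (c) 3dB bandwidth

Step 1 — Resonance condition Im(Z)=0 gives ω₀ = 1/√(LC).
Step 2 — ω₀ = 1/√(0.0366·2.69e-09) = 1.008e+05 rad/s.
Step 3 — f₀ = ω₀/(2π) = 1.604e+04 Hz.
Step 4 — Series Q: Q = ω₀L/R = 1.008e+05·0.0366/527 = 6.999.
Step 5 — 3dB bandwidth: Δω = ω₀/Q = 1.44e+04 rad/s; BW = Δω/(2π) = 2292 Hz.

(a) f₀ = 1.604e+04 Hz  (b) Q = 6.999  (c) BW = 2292 Hz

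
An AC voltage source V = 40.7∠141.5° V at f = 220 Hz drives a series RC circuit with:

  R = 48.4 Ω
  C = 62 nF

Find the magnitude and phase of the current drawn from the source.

Step 1 — Angular frequency: ω = 2π·f = 2π·220 = 1382 rad/s.
Step 2 — Component impedances:
  R: Z = R = 48.4 Ω
  C: Z = 1/(jωC) = -j/(ω·C) = 0 - j1.167e+04 Ω
Step 3 — Series combination: Z_total = R + C = 48.4 - j1.167e+04 Ω = 1.167e+04∠-89.8° Ω.
Step 4 — Source phasor: V = 40.7∠141.5° V = -31.85 + j25.34 V.
Step 5 — Ohm's law: I = V / Z_total = (-31.85 + j25.34) / (48.4 - j1.167e+04) = -0.002183 - j0.002721 A.
Step 6 — Convert to polar: |I| = 0.003488 A, ∠I = -128.7°.

I = 0.003488∠-128.7° A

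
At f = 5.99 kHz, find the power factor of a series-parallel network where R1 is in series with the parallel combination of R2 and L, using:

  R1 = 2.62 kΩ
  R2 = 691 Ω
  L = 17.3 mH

Step 1 — Angular frequency: ω = 2π·f = 2π·5990 = 3.764e+04 rad/s.
Step 2 — Component impedances:
  R1: Z = R = 2620 Ω
  R2: Z = R = 691 Ω
  L: Z = jωL = j·3.764e+04·0.0173 = 0 + j651.1 Ω
Step 3 — Parallel branch: R2 || L = 1/(1/R2 + 1/L) = 325 + j344.9 Ω.
Step 4 — Series with R1: Z_total = R1 + (R2 || L) = 2945 + j344.9 Ω = 2965∠6.7° Ω.
Step 5 — Power factor: PF = cos(φ) = Re(Z)/|Z| = 2945/2965.1 = 0.9932.
Step 6 — Type: Im(Z) = 344.9 ⇒ lagging (phase φ = 6.7°).

PF = 0.9932 (lagging, φ = 6.7°)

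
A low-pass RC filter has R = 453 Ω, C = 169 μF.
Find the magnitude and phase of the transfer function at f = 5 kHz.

Step 1 — Angular frequency: ω = 2π·5000 = 3.142e+04 rad/s.
Step 2 — Transfer function: H(jω) = 1/(1 + jωRC).
Step 3 — Denominator: 1 + jωRC = 1 + j·3.142e+04·453·0.000169 = 1 + j2405.
Step 4 — H = 1.729e-07 - j0.0004158.
Step 5 — Magnitude: |H| = 0.0004158 (-67.6 dB); phase: φ = -90.0°.

|H| = 0.0004158 (-67.6 dB), φ = -90.0°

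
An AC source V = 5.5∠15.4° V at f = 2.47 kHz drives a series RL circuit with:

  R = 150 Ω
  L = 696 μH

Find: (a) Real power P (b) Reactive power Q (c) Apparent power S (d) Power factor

Step 1 — Angular frequency: ω = 2π·f = 2π·2470 = 1.552e+04 rad/s.
Step 2 — Component impedances:
  R: Z = R = 150 Ω
  L: Z = jωL = j·1.552e+04·0.000696 = 0 + j10.8 Ω
Step 3 — Series combination: Z_total = R + L = 150 + j10.8 Ω = 150.4∠4.1° Ω.
Step 4 — Source phasor: V = 5.5∠15.4° V = 5.303 + j1.461 V.
Step 5 — Current: I = V / Z = 0.03587 + j0.007154 A = 0.03657∠11.3° A.
Step 6 — Complex power: S = V·I* = 0.2006 + j0.01445 VA.
Step 7 — Real power: P = Re(S) = 0.2006 W.
Step 8 — Reactive power: Q = Im(S) = 0.01445 VAR.
Step 9 — Apparent power: |S| = 0.2011 VA.
Step 10 — Power factor: PF = P/|S| = 0.9974 (lagging).

(a) P = 0.2006 W  (b) Q = 0.01445 VAR  (c) S = 0.2011 VA  (d) PF = 0.9974 (lagging)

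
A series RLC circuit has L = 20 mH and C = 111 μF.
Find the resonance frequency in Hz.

Step 1 — Resonance condition Im(Z)=0 gives ω₀ = 1/√(LC).
Step 2 — ω₀ = 1/√(0.02·0.000111) = 671.2 rad/s.
Step 3 — f₀ = ω₀/(2π) = 106.8 Hz.

f₀ = 106.8 Hz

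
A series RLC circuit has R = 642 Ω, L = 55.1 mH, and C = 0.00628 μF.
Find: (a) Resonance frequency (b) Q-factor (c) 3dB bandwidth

Step 1 — Resonance condition Im(Z)=0 gives ω₀ = 1/√(LC).
Step 2 — ω₀ = 1/√(0.0551·6.28e-09) = 5.376e+04 rad/s.
Step 3 — f₀ = ω₀/(2π) = 8556 Hz.
Step 4 — Series Q: Q = ω₀L/R = 5.376e+04·0.0551/642 = 4.614.
Step 5 — 3dB bandwidth: Δω = ω₀/Q = 1.165e+04 rad/s; BW = Δω/(2π) = 1854 Hz.

(a) f₀ = 8556 Hz  (b) Q = 4.614  (c) BW = 1854 Hz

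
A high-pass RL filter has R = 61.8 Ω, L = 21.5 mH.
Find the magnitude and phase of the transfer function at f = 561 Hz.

Step 1 — Angular frequency: ω = 2π·561 = 3525 rad/s.
Step 2 — Transfer function: H(jω) = jωL/(R + jωL).
Step 3 — Numerator jωL = j·75.78; denominator R + jωL = 61.8 + j75.78.
Step 4 — H = 0.6006 + j0.4898.
Step 5 — Magnitude: |H| = 0.775 (-2.2 dB); phase: φ = 39.2°.

|H| = 0.775 (-2.2 dB), φ = 39.2°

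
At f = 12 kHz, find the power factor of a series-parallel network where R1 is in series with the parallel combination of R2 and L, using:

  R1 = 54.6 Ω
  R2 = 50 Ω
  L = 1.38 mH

Step 1 — Angular frequency: ω = 2π·f = 2π·1.2e+04 = 7.54e+04 rad/s.
Step 2 — Component impedances:
  R1: Z = R = 54.6 Ω
  R2: Z = R = 50 Ω
  L: Z = jωL = j·7.54e+04·0.00138 = 0 + j104 Ω
Step 3 — Parallel branch: R2 || L = 1/(1/R2 + 1/L) = 40.62 + j19.52 Ω.
Step 4 — Series with R1: Z_total = R1 + (R2 || L) = 95.22 + j19.52 Ω = 97.2∠11.6° Ω.
Step 5 — Power factor: PF = cos(φ) = Re(Z)/|Z| = 95.22/97.2 = 0.9796.
Step 6 — Type: Im(Z) = 19.52 ⇒ lagging (phase φ = 11.6°).

PF = 0.9796 (lagging, φ = 11.6°)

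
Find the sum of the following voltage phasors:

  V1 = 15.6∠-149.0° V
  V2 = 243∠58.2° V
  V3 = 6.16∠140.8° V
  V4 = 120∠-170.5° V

Step 1 — Convert each phasor to rectangular form:
  V1 = 15.6·(cos(-149.0°) + j·sin(-149.0°)) = -13.37 - j8.035 V
  V2 = 243·(cos(58.2°) + j·sin(58.2°)) = 128.1 + j206.5 V
  V3 = 6.16·(cos(140.8°) + j·sin(140.8°)) = -4.774 + j3.893 V
  V4 = 120·(cos(-170.5°) + j·sin(-170.5°)) = -118.4 - j19.81 V
Step 2 — Sum components: V_total = -8.449 + j182.6 V.
Step 3 — Convert to polar: |V_total| = 182.8 V, ∠V_total = 92.6°.

V_total = 182.8∠92.6° V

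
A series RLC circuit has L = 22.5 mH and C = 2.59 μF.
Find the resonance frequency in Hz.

Step 1 — Resonance condition Im(Z)=0 gives ω₀ = 1/√(LC).
Step 2 — ω₀ = 1/√(0.0225·2.59e-06) = 4142 rad/s.
Step 3 — f₀ = ω₀/(2π) = 659.3 Hz.

f₀ = 659.3 Hz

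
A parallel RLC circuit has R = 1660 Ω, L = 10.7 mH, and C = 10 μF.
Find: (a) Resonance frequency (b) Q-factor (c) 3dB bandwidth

Step 1 — Resonance: ω₀ = 1/√(LC) = 1/√(0.0107·1e-05) = 3057 rad/s.
Step 2 — f₀ = ω₀/(2π) = 486.6 Hz.
Step 3 — Parallel Q: Q = R/(ω₀L) = 1660/(3057·0.0107) = 50.75.
Step 4 — Bandwidth: Δω = ω₀/Q = 60.24 rad/s; BW = Δω/(2π) = 9.588 Hz.

(a) f₀ = 486.6 Hz  (b) Q = 50.75  (c) BW = 9.588 Hz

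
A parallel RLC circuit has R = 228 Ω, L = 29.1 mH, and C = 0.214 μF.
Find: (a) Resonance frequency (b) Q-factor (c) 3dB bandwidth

Step 1 — Resonance: ω₀ = 1/√(LC) = 1/√(0.0291·2.14e-07) = 1.267e+04 rad/s.
Step 2 — f₀ = ω₀/(2π) = 2017 Hz.
Step 3 — Parallel Q: Q = R/(ω₀L) = 228/(1.267e+04·0.0291) = 0.6183.
Step 4 — Bandwidth: Δω = ω₀/Q = 2.05e+04 rad/s; BW = Δω/(2π) = 3262 Hz.

(a) f₀ = 2017 Hz  (b) Q = 0.6183  (c) BW = 3262 Hz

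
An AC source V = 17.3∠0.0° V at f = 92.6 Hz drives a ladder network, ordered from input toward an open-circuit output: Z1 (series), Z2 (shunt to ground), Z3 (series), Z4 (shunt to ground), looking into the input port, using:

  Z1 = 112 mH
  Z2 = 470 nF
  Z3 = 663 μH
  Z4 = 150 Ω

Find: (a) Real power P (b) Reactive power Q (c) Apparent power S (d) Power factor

Step 1 — Angular frequency: ω = 2π·f = 2π·92.6 = 581.8 rad/s.
Step 2 — Component impedances:
  Z1: Z = jωL = j·581.8·0.112 = 0 + j65.16 Ω
  Z2: Z = 1/(jωC) = -j/(ω·C) = 0 - j3657 Ω
  Z3: Z = jωL = j·581.8·0.000663 = 0 + j0.3857 Ω
  Z4: Z = R = 150 Ω
Step 3 — Ladder network (open output): work backward from the far end, alternating series and parallel combinations. Z_in = 149.8 + j59.41 Ω = 161.1∠21.6° Ω.
Step 4 — Source phasor: V = 17.3∠0.0° V = 17.3 V.
Step 5 — Current: I = V / Z = 0.0998 - j0.03958 A = 0.1074∠-21.6° A.
Step 6 — Complex power: S = V·I* = 1.727 + j0.6848 VA.
Step 7 — Real power: P = Re(S) = 1.727 W.
Step 8 — Reactive power: Q = Im(S) = 0.6848 VAR.
Step 9 — Apparent power: |S| = 1.857 VA.
Step 10 — Power factor: PF = P/|S| = 0.9296 (lagging).

(a) P = 1.727 W  (b) Q = 0.6848 VAR  (c) S = 1.857 VA  (d) PF = 0.9296 (lagging)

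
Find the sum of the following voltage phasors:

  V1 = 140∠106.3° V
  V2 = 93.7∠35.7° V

Step 1 — Convert each phasor to rectangular form:
  V1 = 140·(cos(106.3°) + j·sin(106.3°)) = -39.29 + j134.4 V
  V2 = 93.7·(cos(35.7°) + j·sin(35.7°)) = 76.09 + j54.68 V
Step 2 — Sum components: V_total = 36.8 + j189.1 V.
Step 3 — Convert to polar: |V_total| = 192.6 V, ∠V_total = 79.0°.

V_total = 192.6∠79.0° V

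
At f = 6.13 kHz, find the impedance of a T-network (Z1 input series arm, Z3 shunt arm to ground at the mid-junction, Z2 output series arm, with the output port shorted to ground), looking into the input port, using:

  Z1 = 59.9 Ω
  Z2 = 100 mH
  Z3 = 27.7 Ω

Step 1 — Angular frequency: ω = 2π·f = 2π·6130 = 3.852e+04 rad/s.
Step 2 — Component impedances:
  Z1: Z = R = 59.9 Ω
  Z2: Z = jωL = j·3.852e+04·0.1 = 0 + j3852 Ω
  Z3: Z = R = 27.7 Ω
Step 3 — With the output port shorted to ground, the output series arm Z2 runs from the junction to ground; the shunt arm Z3 also runs from the junction to ground. They appear in parallel: Z3 || Z2 = 27.7 + j0.1992 Ω.
Step 4 — Series with input arm Z1: Z_in = Z1 + (Z3 || Z2) = 87.6 + j0.1992 Ω = 87.6∠0.1° Ω.

Z = 87.6 + j0.1992 Ω = 87.6∠0.1° Ω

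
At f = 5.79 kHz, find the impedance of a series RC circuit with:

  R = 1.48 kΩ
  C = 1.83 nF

Step 1 — Angular frequency: ω = 2π·f = 2π·5790 = 3.638e+04 rad/s.
Step 2 — Component impedances:
  R: Z = R = 1480 Ω
  C: Z = 1/(jωC) = -j/(ω·C) = 0 - j1.502e+04 Ω
Step 3 — Series combination: Z_total = R + C = 1480 - j1.502e+04 Ω = 1.509e+04∠-84.4° Ω.

Z = 1480 - j1.502e+04 Ω = 1.509e+04∠-84.4° Ω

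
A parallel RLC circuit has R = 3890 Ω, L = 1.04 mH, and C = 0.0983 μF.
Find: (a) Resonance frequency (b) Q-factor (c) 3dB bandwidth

Step 1 — Resonance: ω₀ = 1/√(LC) = 1/√(0.00104·9.83e-08) = 9.89e+04 rad/s.
Step 2 — f₀ = ω₀/(2π) = 1.574e+04 Hz.
Step 3 — Parallel Q: Q = R/(ω₀L) = 3890/(9.89e+04·0.00104) = 37.82.
Step 4 — Bandwidth: Δω = ω₀/Q = 2615 rad/s; BW = Δω/(2π) = 416.2 Hz.

(a) f₀ = 1.574e+04 Hz  (b) Q = 37.82  (c) BW = 416.2 Hz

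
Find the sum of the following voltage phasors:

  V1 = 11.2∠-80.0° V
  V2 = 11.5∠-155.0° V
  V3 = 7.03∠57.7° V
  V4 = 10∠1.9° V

Step 1 — Convert each phasor to rectangular form:
  V1 = 11.2·(cos(-80.0°) + j·sin(-80.0°)) = 1.945 - j11.03 V
  V2 = 11.5·(cos(-155.0°) + j·sin(-155.0°)) = -10.42 - j4.86 V
  V3 = 7.03·(cos(57.7°) + j·sin(57.7°)) = 3.756 + j5.942 V
  V4 = 10·(cos(1.9°) + j·sin(1.9°)) = 9.995 + j0.3316 V
Step 2 — Sum components: V_total = 5.273 - j9.616 V.
Step 3 — Convert to polar: |V_total| = 10.97 V, ∠V_total = -61.3°.

V_total = 10.97∠-61.3° V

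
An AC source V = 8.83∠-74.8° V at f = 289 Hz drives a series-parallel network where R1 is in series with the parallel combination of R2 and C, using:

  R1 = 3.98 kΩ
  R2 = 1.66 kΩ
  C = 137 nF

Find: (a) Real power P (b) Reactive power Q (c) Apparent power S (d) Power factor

Step 1 — Angular frequency: ω = 2π·f = 2π·289 = 1816 rad/s.
Step 2 — Component impedances:
  R1: Z = R = 3980 Ω
  R2: Z = R = 1660 Ω
  C: Z = 1/(jωC) = -j/(ω·C) = 0 - j4020 Ω
Step 3 — Parallel branch: R2 || C = 1/(1/R2 + 1/C) = 1418 - j585.6 Ω.
Step 4 — Series with R1: Z_total = R1 + (R2 || C) = 5398 - j585.6 Ω = 5430∠-6.2° Ω.
Step 5 — Source phasor: V = 8.83∠-74.8° V = 2.315 - j8.521 V.
Step 6 — Current: I = V / Z = 0.0005931 - j0.001514 A = 0.001626∠-68.6° A.
Step 7 — Complex power: S = V·I* = 0.01428 - j0.001549 VA.
Step 8 — Real power: P = Re(S) = 0.01428 W.
Step 9 — Reactive power: Q = Im(S) = -0.001549 VAR.
Step 10 — Apparent power: |S| = 0.01436 VA.
Step 11 — Power factor: PF = P/|S| = 0.9942 (leading).

(a) P = 0.01428 W  (b) Q = -0.001549 VAR  (c) S = 0.01436 VA  (d) PF = 0.9942 (leading)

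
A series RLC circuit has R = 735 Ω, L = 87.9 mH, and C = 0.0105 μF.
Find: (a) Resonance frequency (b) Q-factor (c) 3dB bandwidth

Step 1 — Resonance: ω₀ = 1/√(LC) = 1/√(0.0879·1.05e-08) = 3.292e+04 rad/s.
Step 2 — f₀ = ω₀/(2π) = 5239 Hz.
Step 3 — Series Q: Q = ω₀L/R = 3.292e+04·0.0879/735 = 3.937.
Step 4 — Bandwidth: Δω = ω₀/Q = 8362 rad/s; BW = Δω/(2π) = 1331 Hz.

(a) f₀ = 5239 Hz  (b) Q = 3.937  (c) BW = 1331 Hz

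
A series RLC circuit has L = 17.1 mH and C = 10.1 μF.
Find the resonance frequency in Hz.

Step 1 — Resonance condition Im(Z)=0 gives ω₀ = 1/√(LC).
Step 2 — ω₀ = 1/√(0.0171·1.01e-05) = 2406 rad/s.
Step 3 — f₀ = ω₀/(2π) = 383 Hz.

f₀ = 383 Hz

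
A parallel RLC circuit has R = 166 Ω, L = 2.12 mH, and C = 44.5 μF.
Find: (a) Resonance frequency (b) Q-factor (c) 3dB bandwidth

Step 1 — Resonance: ω₀ = 1/√(LC) = 1/√(0.00212·4.45e-05) = 3256 rad/s.
Step 2 — f₀ = ω₀/(2π) = 518.2 Hz.
Step 3 — Parallel Q: Q = R/(ω₀L) = 166/(3256·0.00212) = 24.05.
Step 4 — Bandwidth: Δω = ω₀/Q = 135.4 rad/s; BW = Δω/(2π) = 21.55 Hz.

(a) f₀ = 518.2 Hz  (b) Q = 24.05  (c) BW = 21.55 Hz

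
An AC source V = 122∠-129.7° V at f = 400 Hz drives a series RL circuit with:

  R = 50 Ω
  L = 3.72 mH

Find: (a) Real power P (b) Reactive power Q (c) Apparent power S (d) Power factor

Step 1 — Angular frequency: ω = 2π·f = 2π·400 = 2513 rad/s.
Step 2 — Component impedances:
  R: Z = R = 50 Ω
  L: Z = jωL = j·2513·0.00372 = 0 + j9.349 Ω
Step 3 — Series combination: Z_total = R + L = 50 + j9.349 Ω = 50.87∠10.6° Ω.
Step 4 — Source phasor: V = 122∠-129.7° V = -77.93 - j93.87 V.
Step 5 — Current: I = V / Z = -1.845 - j1.532 A = 2.398∠-140.3° A.
Step 6 — Complex power: S = V·I* = 287.6 + j53.78 VA.
Step 7 — Real power: P = Re(S) = 287.6 W.
Step 8 — Reactive power: Q = Im(S) = 53.78 VAR.
Step 9 — Apparent power: |S| = 292.6 VA.
Step 10 — Power factor: PF = P/|S| = 0.983 (lagging).

(a) P = 287.6 W  (b) Q = 53.78 VAR  (c) S = 292.6 VA  (d) PF = 0.983 (lagging)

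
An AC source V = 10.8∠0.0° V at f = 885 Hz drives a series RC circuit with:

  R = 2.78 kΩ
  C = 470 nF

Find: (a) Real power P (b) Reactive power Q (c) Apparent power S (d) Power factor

Step 1 — Angular frequency: ω = 2π·f = 2π·885 = 5561 rad/s.
Step 2 — Component impedances:
  R: Z = R = 2780 Ω
  C: Z = 1/(jωC) = -j/(ω·C) = 0 - j382.6 Ω
Step 3 — Series combination: Z_total = R + C = 2780 - j382.6 Ω = 2806∠-7.8° Ω.
Step 4 — Source phasor: V = 10.8∠0.0° V = 10.8 V.
Step 5 — Current: I = V / Z = 0.003813 + j0.0005248 A = 0.003849∠7.8° A.
Step 6 — Complex power: S = V·I* = 0.04118 - j0.005667 VA.
Step 7 — Real power: P = Re(S) = 0.04118 W.
Step 8 — Reactive power: Q = Im(S) = -0.005667 VAR.
Step 9 — Apparent power: |S| = 0.04156 VA.
Step 10 — Power factor: PF = P/|S| = 0.9907 (leading).

(a) P = 0.04118 W  (b) Q = -0.005667 VAR  (c) S = 0.04156 VA  (d) PF = 0.9907 (leading)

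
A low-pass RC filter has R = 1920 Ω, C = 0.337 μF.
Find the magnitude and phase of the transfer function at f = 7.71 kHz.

Step 1 — Angular frequency: ω = 2π·7710 = 4.844e+04 rad/s.
Step 2 — Transfer function: H(jω) = 1/(1 + jωRC).
Step 3 — Denominator: 1 + jωRC = 1 + j·4.844e+04·1920·3.37e-07 = 1 + j31.34.
Step 4 — H = 0.001017 - j0.03187.
Step 5 — Magnitude: |H| = 0.03189 (-29.9 dB); phase: φ = -88.2°.

|H| = 0.03189 (-29.9 dB), φ = -88.2°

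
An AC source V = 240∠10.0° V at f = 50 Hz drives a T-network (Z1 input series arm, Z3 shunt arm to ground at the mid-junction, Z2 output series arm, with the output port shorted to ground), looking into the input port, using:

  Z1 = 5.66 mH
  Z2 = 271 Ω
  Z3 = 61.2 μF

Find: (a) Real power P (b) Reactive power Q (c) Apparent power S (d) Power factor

Step 1 — Angular frequency: ω = 2π·f = 2π·50 = 314.2 rad/s.
Step 2 — Component impedances:
  Z1: Z = jωL = j·314.2·0.00566 = 0 + j1.778 Ω
  Z2: Z = R = 271 Ω
  Z3: Z = 1/(jωC) = -j/(ω·C) = 0 - j52.01 Ω
Step 3 — With the output port shorted to ground, the output series arm Z2 runs from the junction to ground; the shunt arm Z3 also runs from the junction to ground. They appear in parallel: Z3 || Z2 = 9.628 - j50.16 Ω.
Step 4 — Series with input arm Z1: Z_in = Z1 + (Z3 || Z2) = 9.628 - j48.39 Ω = 49.33∠-78.7° Ω.
Step 5 — Source phasor: V = 240∠10.0° V = 236.4 + j41.68 V.
Step 6 — Current: I = V / Z = 0.1064 + j4.864 A = 4.865∠88.7° A.
Step 7 — Complex power: S = V·I* = 227.8 - j1145 VA.
Step 8 — Real power: P = Re(S) = 227.8 W.
Step 9 — Reactive power: Q = Im(S) = -1145 VAR.
Step 10 — Apparent power: |S| = 1168 VA.
Step 11 — Power factor: PF = P/|S| = 0.1952 (leading).

(a) P = 227.8 W  (b) Q = -1145 VAR  (c) S = 1168 VA  (d) PF = 0.1952 (leading)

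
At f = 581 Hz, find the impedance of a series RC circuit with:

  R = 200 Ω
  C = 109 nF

Step 1 — Angular frequency: ω = 2π·f = 2π·581 = 3651 rad/s.
Step 2 — Component impedances:
  R: Z = R = 200 Ω
  C: Z = 1/(jωC) = -j/(ω·C) = 0 - j2513 Ω
Step 3 — Series combination: Z_total = R + C = 200 - j2513 Ω = 2521∠-85.4° Ω.

Z = 200 - j2513 Ω = 2521∠-85.4° Ω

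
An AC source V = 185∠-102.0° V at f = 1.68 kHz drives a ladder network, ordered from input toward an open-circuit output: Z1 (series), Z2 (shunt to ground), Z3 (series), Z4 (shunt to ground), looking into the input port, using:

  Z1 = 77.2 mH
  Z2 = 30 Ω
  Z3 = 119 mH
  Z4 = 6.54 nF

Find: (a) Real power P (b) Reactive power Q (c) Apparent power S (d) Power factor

Step 1 — Angular frequency: ω = 2π·f = 2π·1680 = 1.056e+04 rad/s.
Step 2 — Component impedances:
  Z1: Z = jωL = j·1.056e+04·0.0772 = 0 + j814.9 Ω
  Z2: Z = R = 30 Ω
  Z3: Z = jωL = j·1.056e+04·0.119 = 0 + j1256 Ω
  Z4: Z = 1/(jωC) = -j/(ω·C) = 0 - j1.449e+04 Ω
Step 3 — Ladder network (open output): work backward from the far end, alternating series and parallel combinations. Z_in = 30 + j814.8 Ω = 815.4∠87.9° Ω.
Step 4 — Source phasor: V = 185∠-102.0° V = -38.46 - j181 V.
Step 5 — Current: I = V / Z = -0.2235 + j0.03898 A = 0.2269∠170.1° A.
Step 6 — Complex power: S = V·I* = 1.544 + j41.95 VA.
Step 7 — Real power: P = Re(S) = 1.544 W.
Step 8 — Reactive power: Q = Im(S) = 41.95 VAR.
Step 9 — Apparent power: |S| = 41.97 VA.
Step 10 — Power factor: PF = P/|S| = 0.03679 (lagging).

(a) P = 1.544 W  (b) Q = 41.95 VAR  (c) S = 41.97 VA  (d) PF = 0.03679 (lagging)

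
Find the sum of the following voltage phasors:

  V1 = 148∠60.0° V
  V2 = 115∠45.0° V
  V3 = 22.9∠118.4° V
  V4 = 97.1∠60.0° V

Step 1 — Convert each phasor to rectangular form:
  V1 = 148·(cos(60.0°) + j·sin(60.0°)) = 74 + j128.2 V
  V2 = 115·(cos(45.0°) + j·sin(45.0°)) = 81.32 + j81.32 V
  V3 = 22.9·(cos(118.4°) + j·sin(118.4°)) = -10.89 + j20.14 V
  V4 = 97.1·(cos(60.0°) + j·sin(60.0°)) = 48.55 + j84.09 V
Step 2 — Sum components: V_total = 193 + j313.7 V.
Step 3 — Convert to polar: |V_total| = 368.3 V, ∠V_total = 58.4°.

V_total = 368.3∠58.4° V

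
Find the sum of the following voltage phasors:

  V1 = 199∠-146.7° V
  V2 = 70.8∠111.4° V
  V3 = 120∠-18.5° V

Step 1 — Convert each phasor to rectangular form:
  V1 = 199·(cos(-146.7°) + j·sin(-146.7°)) = -166.3 - j109.3 V
  V2 = 70.8·(cos(111.4°) + j·sin(111.4°)) = -25.83 + j65.92 V
  V3 = 120·(cos(-18.5°) + j·sin(-18.5°)) = 113.8 - j38.08 V
Step 2 — Sum components: V_total = -78.36 - j81.41 V.
Step 3 — Convert to polar: |V_total| = 113 V, ∠V_total = -133.9°.

V_total = 113∠-133.9° V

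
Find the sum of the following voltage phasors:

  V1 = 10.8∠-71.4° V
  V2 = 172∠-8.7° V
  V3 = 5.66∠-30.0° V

Step 1 — Convert each phasor to rectangular form:
  V1 = 10.8·(cos(-71.4°) + j·sin(-71.4°)) = 3.445 - j10.24 V
  V2 = 172·(cos(-8.7°) + j·sin(-8.7°)) = 170 - j26.02 V
  V3 = 5.66·(cos(-30.0°) + j·sin(-30.0°)) = 4.902 - j2.83 V
Step 2 — Sum components: V_total = 178.4 - j39.08 V.
Step 3 — Convert to polar: |V_total| = 182.6 V, ∠V_total = -12.4°.

V_total = 182.6∠-12.4° V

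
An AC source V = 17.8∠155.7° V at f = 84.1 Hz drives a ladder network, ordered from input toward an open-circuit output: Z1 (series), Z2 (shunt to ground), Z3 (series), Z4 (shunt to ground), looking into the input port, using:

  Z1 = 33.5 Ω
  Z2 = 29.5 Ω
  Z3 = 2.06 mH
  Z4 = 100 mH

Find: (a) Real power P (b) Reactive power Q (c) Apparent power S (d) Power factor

Step 1 — Angular frequency: ω = 2π·f = 2π·84.1 = 528.4 rad/s.
Step 2 — Component impedances:
  Z1: Z = R = 33.5 Ω
  Z2: Z = R = 29.5 Ω
  Z3: Z = jωL = j·528.4·0.00206 = 0 + j1.089 Ω
  Z4: Z = jωL = j·528.4·0.1 = 0 + j52.84 Ω
Step 3 — Ladder network (open output): work backward from the far end, alternating series and parallel combinations. Z_in = 56.21 + j12.42 Ω = 57.56∠12.5° Ω.
Step 4 — Source phasor: V = 17.8∠155.7° V = -16.22 + j7.325 V.
Step 5 — Current: I = V / Z = -0.2477 + j0.1851 A = 0.3092∠143.2° A.
Step 6 — Complex power: S = V·I* = 5.375 + j1.188 VA.
Step 7 — Real power: P = Re(S) = 5.375 W.
Step 8 — Reactive power: Q = Im(S) = 1.188 VAR.
Step 9 — Apparent power: |S| = 5.504 VA.
Step 10 — Power factor: PF = P/|S| = 0.9764 (lagging).

(a) P = 5.375 W  (b) Q = 1.188 VAR  (c) S = 5.504 VA  (d) PF = 0.9764 (lagging)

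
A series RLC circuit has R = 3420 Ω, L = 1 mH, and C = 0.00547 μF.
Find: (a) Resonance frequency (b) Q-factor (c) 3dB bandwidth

Step 1 — Resonance: ω₀ = 1/√(LC) = 1/√(0.001·5.47e-09) = 4.276e+05 rad/s.
Step 2 — f₀ = ω₀/(2π) = 6.805e+04 Hz.
Step 3 — Series Q: Q = ω₀L/R = 4.276e+05·0.001/3420 = 0.125.
Step 4 — Bandwidth: Δω = ω₀/Q = 3.42e+06 rad/s; BW = Δω/(2π) = 5.443e+05 Hz.

(a) f₀ = 6.805e+04 Hz  (b) Q = 0.125  (c) BW = 5.443e+05 Hz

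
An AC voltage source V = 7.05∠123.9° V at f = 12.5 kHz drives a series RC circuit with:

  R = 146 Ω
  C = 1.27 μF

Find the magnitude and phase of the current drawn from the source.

Step 1 — Angular frequency: ω = 2π·f = 2π·1.25e+04 = 7.854e+04 rad/s.
Step 2 — Component impedances:
  R: Z = R = 146 Ω
  C: Z = 1/(jωC) = -j/(ω·C) = 0 - j10.03 Ω
Step 3 — Series combination: Z_total = R + C = 146 - j10.03 Ω = 146.3∠-3.9° Ω.
Step 4 — Source phasor: V = 7.05∠123.9° V = -3.932 + j5.852 V.
Step 5 — Ohm's law: I = V / Z_total = (-3.932 + j5.852) / (146 - j10.03) = -0.02955 + j0.03805 A.
Step 6 — Convert to polar: |I| = 0.04817 A, ∠I = 127.8°.

I = 0.04817∠127.8° A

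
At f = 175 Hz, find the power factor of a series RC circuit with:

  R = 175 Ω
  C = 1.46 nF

Step 1 — Angular frequency: ω = 2π·f = 2π·175 = 1100 rad/s.
Step 2 — Component impedances:
  R: Z = R = 175 Ω
  C: Z = 1/(jωC) = -j/(ω·C) = 0 - j6.229e+05 Ω
Step 3 — Series combination: Z_total = R + C = 175 - j6.229e+05 Ω = 6.229e+05∠-90.0° Ω.
Step 4 — Power factor: PF = cos(φ) = Re(Z)/|Z| = 175/6.229e+05 = 0.0002809.
Step 5 — Type: Im(Z) = -6.229e+05 ⇒ leading (phase φ = -90.0°).

PF = 0.0002809 (leading, φ = -90.0°)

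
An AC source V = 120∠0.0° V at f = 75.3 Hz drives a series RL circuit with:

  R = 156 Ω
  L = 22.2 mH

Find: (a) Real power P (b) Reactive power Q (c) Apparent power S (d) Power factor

Step 1 — Angular frequency: ω = 2π·f = 2π·75.3 = 473.1 rad/s.
Step 2 — Component impedances:
  R: Z = R = 156 Ω
  L: Z = jωL = j·473.1·0.0222 = 0 + j10.5 Ω
Step 3 — Series combination: Z_total = R + L = 156 + j10.5 Ω = 156.4∠3.9° Ω.
Step 4 — Source phasor: V = 120∠0.0° V = 120 V.
Step 5 — Current: I = V / Z = 0.7658 - j0.05156 A = 0.7675∠-3.9° A.
Step 6 — Complex power: S = V·I* = 91.89 + j6.187 VA.
Step 7 — Real power: P = Re(S) = 91.89 W.
Step 8 — Reactive power: Q = Im(S) = 6.187 VAR.
Step 9 — Apparent power: |S| = 92.1 VA.
Step 10 — Power factor: PF = P/|S| = 0.9977 (lagging).

(a) P = 91.89 W  (b) Q = 6.187 VAR  (c) S = 92.1 VA  (d) PF = 0.9977 (lagging)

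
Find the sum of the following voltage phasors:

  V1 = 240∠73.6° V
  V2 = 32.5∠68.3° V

Step 1 — Convert each phasor to rectangular form:
  V1 = 240·(cos(73.6°) + j·sin(73.6°)) = 67.76 + j230.2 V
  V2 = 32.5·(cos(68.3°) + j·sin(68.3°)) = 12.02 + j30.2 V
Step 2 — Sum components: V_total = 79.78 + j260.4 V.
Step 3 — Convert to polar: |V_total| = 272.4 V, ∠V_total = 73.0°.

V_total = 272.4∠73.0° V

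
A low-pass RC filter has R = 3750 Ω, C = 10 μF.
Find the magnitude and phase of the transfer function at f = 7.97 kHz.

Step 1 — Angular frequency: ω = 2π·7970 = 5.008e+04 rad/s.
Step 2 — Transfer function: H(jω) = 1/(1 + jωRC).
Step 3 — Denominator: 1 + jωRC = 1 + j·5.008e+04·3750·1e-05 = 1 + j1878.
Step 4 — H = 2.836e-07 - j0.0005325.
Step 5 — Magnitude: |H| = 0.0005325 (-65.5 dB); phase: φ = -90.0°.

|H| = 0.0005325 (-65.5 dB), φ = -90.0°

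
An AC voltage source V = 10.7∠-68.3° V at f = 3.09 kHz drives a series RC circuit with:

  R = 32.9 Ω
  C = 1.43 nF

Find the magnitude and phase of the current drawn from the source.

Step 1 — Angular frequency: ω = 2π·f = 2π·3090 = 1.942e+04 rad/s.
Step 2 — Component impedances:
  R: Z = R = 32.9 Ω
  C: Z = 1/(jωC) = -j/(ω·C) = 0 - j3.602e+04 Ω
Step 3 — Series combination: Z_total = R + C = 32.9 - j3.602e+04 Ω = 3.602e+04∠-89.9° Ω.
Step 4 — Source phasor: V = 10.7∠-68.3° V = 3.956 - j9.942 V.
Step 5 — Ohm's law: I = V / Z_total = (3.956 - j9.942) / (32.9 - j3.602e+04) = 0.0002761 + j0.0001096 A.
Step 6 — Convert to polar: |I| = 0.0002971 A, ∠I = 21.6°.

I = 0.0002971∠21.6° A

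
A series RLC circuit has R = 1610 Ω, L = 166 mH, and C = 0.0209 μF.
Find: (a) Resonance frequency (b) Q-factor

Step 1 — Resonance condition Im(Z)=0 gives ω₀ = 1/√(LC).
Step 2 — ω₀ = 1/√(0.166·2.09e-08) = 1.698e+04 rad/s.
Step 3 — f₀ = ω₀/(2π) = 2702 Hz.
Step 4 — Series Q: Q = ω₀L/R = 1.698e+04·0.166/1610 = 1.75.

(a) f₀ = 2702 Hz  (b) Q = 1.75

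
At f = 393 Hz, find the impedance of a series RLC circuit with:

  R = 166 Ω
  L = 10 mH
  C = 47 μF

Step 1 — Angular frequency: ω = 2π·f = 2π·393 = 2469 rad/s.
Step 2 — Component impedances:
  R: Z = R = 166 Ω
  L: Z = jωL = j·2469·0.01 = 0 + j24.69 Ω
  C: Z = 1/(jωC) = -j/(ω·C) = 0 - j8.616 Ω
Step 3 — Series combination: Z_total = R + L + C = 166 + j16.08 Ω = 166.8∠5.5° Ω.

Z = 166 + j16.08 Ω = 166.8∠5.5° Ω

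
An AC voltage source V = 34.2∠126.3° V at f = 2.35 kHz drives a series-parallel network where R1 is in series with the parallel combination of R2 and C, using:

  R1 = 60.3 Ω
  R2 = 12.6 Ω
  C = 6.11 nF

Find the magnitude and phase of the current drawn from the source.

Step 1 — Angular frequency: ω = 2π·f = 2π·2350 = 1.477e+04 rad/s.
Step 2 — Component impedances:
  R1: Z = R = 60.3 Ω
  R2: Z = R = 12.6 Ω
  C: Z = 1/(jωC) = -j/(ω·C) = 0 - j1.108e+04 Ω
Step 3 — Parallel branch: R2 || C = 1/(1/R2 + 1/C) = 12.6 - j0.01432 Ω.
Step 4 — Series with R1: Z_total = R1 + (R2 || C) = 72.9 - j0.01432 Ω = 72.9∠-0.0° Ω.
Step 5 — Source phasor: V = 34.2∠126.3° V = -20.25 + j27.56 V.
Step 6 — Ohm's law: I = V / Z_total = (-20.25 + j27.56) / (72.9 - j0.01432) = -0.2778 + j0.378 A.
Step 7 — Convert to polar: |I| = 0.4691 A, ∠I = 126.3°.

I = 0.4691∠126.3° A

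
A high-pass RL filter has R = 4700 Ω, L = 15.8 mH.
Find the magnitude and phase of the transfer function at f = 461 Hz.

Step 1 — Angular frequency: ω = 2π·461 = 2897 rad/s.
Step 2 — Transfer function: H(jω) = jωL/(R + jωL).
Step 3 — Numerator jωL = j·45.77; denominator R + jωL = 4700 + j45.77.
Step 4 — H = 9.481e-05 + j0.009736.
Step 5 — Magnitude: |H| = 0.009737 (-40.2 dB); phase: φ = 89.4°.

|H| = 0.009737 (-40.2 dB), φ = 89.4°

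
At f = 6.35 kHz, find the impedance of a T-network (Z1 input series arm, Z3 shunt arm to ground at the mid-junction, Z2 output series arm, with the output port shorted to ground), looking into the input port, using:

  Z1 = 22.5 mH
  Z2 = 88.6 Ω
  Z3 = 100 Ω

Step 1 — Angular frequency: ω = 2π·f = 2π·6350 = 3.99e+04 rad/s.
Step 2 — Component impedances:
  Z1: Z = jωL = j·3.99e+04·0.0225 = 0 + j897.7 Ω
  Z2: Z = R = 88.6 Ω
  Z3: Z = R = 100 Ω
Step 3 — With the output port shorted to ground, the output series arm Z2 runs from the junction to ground; the shunt arm Z3 also runs from the junction to ground. They appear in parallel: Z3 || Z2 = 46.98 Ω.
Step 4 — Series with input arm Z1: Z_in = Z1 + (Z3 || Z2) = 46.98 + j897.7 Ω = 898.9∠87.0° Ω.

Z = 46.98 + j897.7 Ω = 898.9∠87.0° Ω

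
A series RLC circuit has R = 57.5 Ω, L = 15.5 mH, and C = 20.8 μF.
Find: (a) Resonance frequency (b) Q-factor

Step 1 — Resonance condition Im(Z)=0 gives ω₀ = 1/√(LC).
Step 2 — ω₀ = 1/√(0.0155·2.08e-05) = 1761 rad/s.
Step 3 — f₀ = ω₀/(2π) = 280.3 Hz.
Step 4 — Series Q: Q = ω₀L/R = 1761·0.0155/57.5 = 0.4748.

(a) f₀ = 280.3 Hz  (b) Q = 0.4748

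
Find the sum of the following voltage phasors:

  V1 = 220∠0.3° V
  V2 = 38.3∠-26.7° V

Step 1 — Convert each phasor to rectangular form:
  V1 = 220·(cos(0.3°) + j·sin(0.3°)) = 220 + j1.152 V
  V2 = 38.3·(cos(-26.7°) + j·sin(-26.7°)) = 34.22 - j17.21 V
Step 2 — Sum components: V_total = 254.2 - j16.06 V.
Step 3 — Convert to polar: |V_total| = 254.7 V, ∠V_total = -3.6°.

V_total = 254.7∠-3.6° V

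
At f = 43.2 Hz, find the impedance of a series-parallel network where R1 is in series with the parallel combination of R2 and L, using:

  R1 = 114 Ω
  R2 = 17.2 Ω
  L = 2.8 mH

Step 1 — Angular frequency: ω = 2π·f = 2π·43.2 = 271.4 rad/s.
Step 2 — Component impedances:
  R1: Z = R = 114 Ω
  R2: Z = R = 17.2 Ω
  L: Z = jωL = j·271.4·0.0028 = 0 + j0.76 Ω
Step 3 — Parallel branch: R2 || L = 1/(1/R2 + 1/L) = 0.03352 + j0.7585 Ω.
Step 4 — Series with R1: Z_total = R1 + (R2 || L) = 114 + j0.7585 Ω = 114∠0.4° Ω.

Z = 114 + j0.7585 Ω = 114∠0.4° Ω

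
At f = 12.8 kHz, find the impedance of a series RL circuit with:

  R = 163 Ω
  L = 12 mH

Step 1 — Angular frequency: ω = 2π·f = 2π·1.28e+04 = 8.042e+04 rad/s.
Step 2 — Component impedances:
  R: Z = R = 163 Ω
  L: Z = jωL = j·8.042e+04·0.012 = 0 + j965.1 Ω
Step 3 — Series combination: Z_total = R + L = 163 + j965.1 Ω = 978.8∠80.4° Ω.

Z = 163 + j965.1 Ω = 978.8∠80.4° Ω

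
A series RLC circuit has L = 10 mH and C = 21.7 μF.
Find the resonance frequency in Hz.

Step 1 — Resonance condition Im(Z)=0 gives ω₀ = 1/√(LC).
Step 2 — ω₀ = 1/√(0.01·2.17e-05) = 2147 rad/s.
Step 3 — f₀ = ω₀/(2π) = 341.7 Hz.

f₀ = 341.7 Hz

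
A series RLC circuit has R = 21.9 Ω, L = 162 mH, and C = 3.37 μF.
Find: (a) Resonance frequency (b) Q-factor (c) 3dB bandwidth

Step 1 — Resonance: ω₀ = 1/√(LC) = 1/√(0.162·3.37e-06) = 1353 rad/s.
Step 2 — f₀ = ω₀/(2π) = 215.4 Hz.
Step 3 — Series Q: Q = ω₀L/R = 1353·0.162/21.9 = 10.01.
Step 4 — Bandwidth: Δω = ω₀/Q = 135.2 rad/s; BW = Δω/(2π) = 21.52 Hz.

(a) f₀ = 215.4 Hz  (b) Q = 10.01  (c) BW = 21.52 Hz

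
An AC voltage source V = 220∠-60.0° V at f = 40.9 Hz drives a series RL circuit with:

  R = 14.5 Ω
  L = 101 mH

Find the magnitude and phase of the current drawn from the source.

Step 1 — Angular frequency: ω = 2π·f = 2π·40.9 = 257 rad/s.
Step 2 — Component impedances:
  R: Z = R = 14.5 Ω
  L: Z = jωL = j·257·0.101 = 0 + j25.96 Ω
Step 3 — Series combination: Z_total = R + L = 14.5 + j25.96 Ω = 29.73∠60.8° Ω.
Step 4 — Source phasor: V = 220∠-60.0° V = 110 - j190.5 V.
Step 5 — Ohm's law: I = V / Z_total = (110 - j190.5) / (14.5 + j25.96) = -3.79 - j6.355 A.
Step 6 — Convert to polar: |I| = 7.4 A, ∠I = -120.8°.

I = 7.4∠-120.8° A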